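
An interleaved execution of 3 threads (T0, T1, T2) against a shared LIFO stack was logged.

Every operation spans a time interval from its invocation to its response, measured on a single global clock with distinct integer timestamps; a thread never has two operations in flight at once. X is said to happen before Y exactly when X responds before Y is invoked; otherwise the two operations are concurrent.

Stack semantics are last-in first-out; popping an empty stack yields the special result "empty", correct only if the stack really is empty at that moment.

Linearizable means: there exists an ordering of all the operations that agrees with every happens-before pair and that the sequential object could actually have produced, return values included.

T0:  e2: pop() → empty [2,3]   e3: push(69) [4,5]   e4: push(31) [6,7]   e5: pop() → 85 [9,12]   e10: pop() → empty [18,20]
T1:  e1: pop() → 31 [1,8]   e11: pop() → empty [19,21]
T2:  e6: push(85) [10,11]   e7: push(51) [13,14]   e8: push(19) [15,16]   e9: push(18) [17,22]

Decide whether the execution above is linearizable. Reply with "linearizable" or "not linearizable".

not linearizable

cut after 19 events: linearizable; cut after 20 events (e10 responds, time 20): not linearizable
checked exhaustively: 8 real-time-consistent orders of 9 completed operations, zero legal LIFO stack replays
no completion choice of the 2 pending operations (e9, e11) rescues it — every subset was tried
take e1, e2, e3, e4, e5, e6, e7, e8, e10 (pending dropped): step 1 already fails, because e1 pop() → 31 cannot occur there
take e1, e2, e3, e4, e6, e5, e7, e8, e10 (pending dropped): step 1 already fails, because e1 pop() → 31 cannot occur there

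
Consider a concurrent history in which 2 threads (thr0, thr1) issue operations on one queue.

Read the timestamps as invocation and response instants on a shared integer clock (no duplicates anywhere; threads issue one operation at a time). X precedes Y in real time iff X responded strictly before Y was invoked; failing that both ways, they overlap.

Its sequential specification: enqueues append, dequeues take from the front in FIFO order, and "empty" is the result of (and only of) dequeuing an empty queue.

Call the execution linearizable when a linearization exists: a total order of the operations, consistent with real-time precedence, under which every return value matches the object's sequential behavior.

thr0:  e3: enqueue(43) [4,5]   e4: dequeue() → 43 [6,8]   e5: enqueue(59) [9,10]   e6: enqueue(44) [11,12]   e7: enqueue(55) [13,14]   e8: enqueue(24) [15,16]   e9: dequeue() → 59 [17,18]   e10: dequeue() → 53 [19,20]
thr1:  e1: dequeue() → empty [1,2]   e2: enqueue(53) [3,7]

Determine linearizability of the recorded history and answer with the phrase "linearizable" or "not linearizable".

not linearizable

already the first 18 events (up to e9's response at time 18) admit no linearization; the first 17 still do
all 3 real-time-respecting orders fail — 9 completed queue operations, no legal replay
e.g. e1, e2, e3, e4, e5, e6, e7, e8, e9: illegal at step 4, since e4 dequeue() → 43 cannot apply there
e.g. e1, e3, e2, e4, e5, e6, e7, e8, e9: illegal at step 9, since e9 dequeue() → 59 cannot apply there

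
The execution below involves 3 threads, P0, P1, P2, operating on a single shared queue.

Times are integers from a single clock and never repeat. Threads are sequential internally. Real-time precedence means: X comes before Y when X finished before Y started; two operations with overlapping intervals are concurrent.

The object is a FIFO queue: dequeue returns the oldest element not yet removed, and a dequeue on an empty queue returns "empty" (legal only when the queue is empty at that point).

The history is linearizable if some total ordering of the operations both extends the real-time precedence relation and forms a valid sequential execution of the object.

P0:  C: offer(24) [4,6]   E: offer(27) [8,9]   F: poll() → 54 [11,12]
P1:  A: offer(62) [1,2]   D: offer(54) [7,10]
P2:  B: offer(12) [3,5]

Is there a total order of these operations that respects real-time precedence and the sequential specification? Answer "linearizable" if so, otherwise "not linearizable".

the violation lands at event 12, F's response at time 12: events 1..11 linearize, events 1..12 do not
real-time-consistent orders of the 6 completed operations: 4 — all fail the queue replay
for example A, B, C, D, E, F fails at step 6: F poll() → 54 is not legal there
for example A, B, C, E, D, F fails at step 6: F poll() → 54 is not legal there

not linearizable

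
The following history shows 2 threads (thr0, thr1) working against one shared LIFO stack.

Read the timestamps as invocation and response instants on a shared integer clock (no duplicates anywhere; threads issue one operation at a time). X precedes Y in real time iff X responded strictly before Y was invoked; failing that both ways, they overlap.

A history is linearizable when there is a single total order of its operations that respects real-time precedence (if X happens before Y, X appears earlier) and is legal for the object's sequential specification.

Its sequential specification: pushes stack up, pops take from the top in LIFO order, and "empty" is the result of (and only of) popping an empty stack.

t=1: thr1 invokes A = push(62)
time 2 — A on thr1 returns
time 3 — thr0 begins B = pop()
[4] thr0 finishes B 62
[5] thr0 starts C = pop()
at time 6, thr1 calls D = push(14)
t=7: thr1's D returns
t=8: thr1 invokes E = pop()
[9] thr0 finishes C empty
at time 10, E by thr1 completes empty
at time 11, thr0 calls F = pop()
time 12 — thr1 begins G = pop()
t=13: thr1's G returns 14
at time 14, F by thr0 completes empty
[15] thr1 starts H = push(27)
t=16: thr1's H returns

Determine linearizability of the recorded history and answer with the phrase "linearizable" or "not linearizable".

events 1..9 are fine; event 10 — the response of E at time 10 — makes the prefix non-linearizable
checked exhaustively: 3 real-time-consistent orders of 5 completed operations, zero legal LIFO stack replays
sample order A, B, C, D, E stalls at step 5 — E pop() → empty has no legal effect
sample order A, B, D, C, E stalls at step 4 — C pop() → empty has no legal effect

not linearizable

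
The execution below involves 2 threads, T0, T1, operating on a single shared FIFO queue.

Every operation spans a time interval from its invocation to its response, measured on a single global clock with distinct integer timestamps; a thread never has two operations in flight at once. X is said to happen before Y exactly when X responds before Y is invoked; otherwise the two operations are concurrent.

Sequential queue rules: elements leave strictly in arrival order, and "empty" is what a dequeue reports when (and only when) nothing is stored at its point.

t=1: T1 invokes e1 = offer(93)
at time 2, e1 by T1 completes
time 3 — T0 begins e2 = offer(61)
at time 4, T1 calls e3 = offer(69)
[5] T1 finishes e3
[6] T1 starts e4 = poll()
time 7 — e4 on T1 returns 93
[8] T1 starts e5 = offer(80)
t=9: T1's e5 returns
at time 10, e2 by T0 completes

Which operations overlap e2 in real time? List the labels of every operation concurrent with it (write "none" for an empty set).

e2 spans [3,10]; an op avoiding the whole window 3..10 is ordered, any other is concurrent
e1 [1,2]: before
e3 [4,5]: concurrent
e4 [6,7]: concurrent
e5 [8,9]: concurrent

e3, e4, e5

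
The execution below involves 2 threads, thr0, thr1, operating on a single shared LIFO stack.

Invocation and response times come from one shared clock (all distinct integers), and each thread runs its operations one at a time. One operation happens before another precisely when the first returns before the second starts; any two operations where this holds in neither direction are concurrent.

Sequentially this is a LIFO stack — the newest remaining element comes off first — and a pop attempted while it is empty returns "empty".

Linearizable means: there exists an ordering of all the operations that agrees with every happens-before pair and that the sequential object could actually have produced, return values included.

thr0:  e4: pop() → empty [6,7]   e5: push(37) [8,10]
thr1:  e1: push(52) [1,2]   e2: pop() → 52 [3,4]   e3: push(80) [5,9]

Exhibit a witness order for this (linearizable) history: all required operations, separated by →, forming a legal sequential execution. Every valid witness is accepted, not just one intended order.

step 1: e1 push(52) — stack <52>
step 2: e2 pop() → 52 — stack <>
step 3: e4 pop() → empty — stack <>
step 4: e3 push(80) — stack <80>
step 5: e5 push(37) — stack <80,37>

e1 → e2 → e4 → e3 → e5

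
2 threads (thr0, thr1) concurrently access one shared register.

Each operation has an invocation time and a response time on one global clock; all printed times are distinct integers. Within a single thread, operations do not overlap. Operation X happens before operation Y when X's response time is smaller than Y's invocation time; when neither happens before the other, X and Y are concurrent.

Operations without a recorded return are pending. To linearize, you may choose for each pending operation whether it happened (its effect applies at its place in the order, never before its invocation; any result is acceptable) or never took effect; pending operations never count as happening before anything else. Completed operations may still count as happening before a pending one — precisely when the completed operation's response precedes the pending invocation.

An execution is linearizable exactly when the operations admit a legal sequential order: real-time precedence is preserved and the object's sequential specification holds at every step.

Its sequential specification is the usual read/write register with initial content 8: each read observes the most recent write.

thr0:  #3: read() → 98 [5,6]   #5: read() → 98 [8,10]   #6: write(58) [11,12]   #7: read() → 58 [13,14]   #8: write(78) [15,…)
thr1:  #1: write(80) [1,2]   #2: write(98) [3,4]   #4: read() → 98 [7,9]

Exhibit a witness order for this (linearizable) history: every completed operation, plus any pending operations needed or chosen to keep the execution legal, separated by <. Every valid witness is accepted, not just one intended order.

#1 < #2 < #3 < #4 < #5 < #6 < #7

after step 1 (#1 write(80)): value 80
after step 2 (#2 write(98)): value 98
after step 3 (#3 read() → 98): value 98
after step 4 (#4 read() → 98): value 98
after step 5 (#5 read() → 98): value 98
after step 6 (#6 write(58)): value 58
after step 7 (#7 read() → 58): value 58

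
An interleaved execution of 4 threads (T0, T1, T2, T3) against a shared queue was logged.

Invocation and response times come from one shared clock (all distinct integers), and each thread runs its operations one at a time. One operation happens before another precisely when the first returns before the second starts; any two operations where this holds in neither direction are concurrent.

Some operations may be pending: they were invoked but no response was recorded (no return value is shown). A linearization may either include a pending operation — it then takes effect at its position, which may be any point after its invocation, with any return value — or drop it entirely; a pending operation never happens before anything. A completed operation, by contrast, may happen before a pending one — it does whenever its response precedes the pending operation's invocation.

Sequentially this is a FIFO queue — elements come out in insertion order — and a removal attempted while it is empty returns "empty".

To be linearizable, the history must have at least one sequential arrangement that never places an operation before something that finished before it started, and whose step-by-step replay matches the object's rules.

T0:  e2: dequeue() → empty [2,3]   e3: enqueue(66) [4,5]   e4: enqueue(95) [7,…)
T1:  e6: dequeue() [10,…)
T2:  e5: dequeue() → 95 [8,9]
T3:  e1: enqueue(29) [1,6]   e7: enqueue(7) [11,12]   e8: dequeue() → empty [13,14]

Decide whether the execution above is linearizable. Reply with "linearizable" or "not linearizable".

not linearizable

already the first 9 events (up to e5's response at time 9) admit no linearization; the first 8 still do
all 3 real-time-respecting orders fail — 4 completed queue operations, no legal replay
every completion of the 1 pending operation (e4) was checked; none linearizes
e.g. e1, e2, e3, e5 (pending dropped): illegal at step 2, since e2 dequeue() → empty cannot apply there
e.g. e2, e1, e3, e5 (pending dropped): illegal at step 4, since e5 dequeue() → 95 cannot apply there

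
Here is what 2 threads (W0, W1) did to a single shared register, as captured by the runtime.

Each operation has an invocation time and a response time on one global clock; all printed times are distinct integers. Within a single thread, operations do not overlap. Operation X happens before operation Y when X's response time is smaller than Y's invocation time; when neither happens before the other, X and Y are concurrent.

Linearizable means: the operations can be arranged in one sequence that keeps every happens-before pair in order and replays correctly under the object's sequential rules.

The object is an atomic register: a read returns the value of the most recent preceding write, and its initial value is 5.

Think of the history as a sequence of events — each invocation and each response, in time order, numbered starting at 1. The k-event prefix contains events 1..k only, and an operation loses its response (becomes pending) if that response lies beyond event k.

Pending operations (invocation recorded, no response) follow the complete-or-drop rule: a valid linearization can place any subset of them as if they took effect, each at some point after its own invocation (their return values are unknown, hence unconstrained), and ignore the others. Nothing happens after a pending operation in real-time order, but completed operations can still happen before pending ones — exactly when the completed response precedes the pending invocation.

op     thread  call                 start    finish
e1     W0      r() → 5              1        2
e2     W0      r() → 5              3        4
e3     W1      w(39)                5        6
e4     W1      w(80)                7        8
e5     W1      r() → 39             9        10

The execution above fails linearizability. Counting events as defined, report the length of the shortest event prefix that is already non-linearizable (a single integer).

10

events 1..9 are still linearizable — one witness is e1, e2, e3, e4:
after step 1 (e1 r() → 5): value 5
after step 2 (e2 r() → 5): value 5
after step 3 (e3 w(39)): value 39
after step 4 (e4 w(80)): value 80
adding event 10 (e5 responds at 10) leaves no legal real-time order
one such order, e1, e2, e3, e4, e5, breaks at step 5 where e5 r() → 39 is illegal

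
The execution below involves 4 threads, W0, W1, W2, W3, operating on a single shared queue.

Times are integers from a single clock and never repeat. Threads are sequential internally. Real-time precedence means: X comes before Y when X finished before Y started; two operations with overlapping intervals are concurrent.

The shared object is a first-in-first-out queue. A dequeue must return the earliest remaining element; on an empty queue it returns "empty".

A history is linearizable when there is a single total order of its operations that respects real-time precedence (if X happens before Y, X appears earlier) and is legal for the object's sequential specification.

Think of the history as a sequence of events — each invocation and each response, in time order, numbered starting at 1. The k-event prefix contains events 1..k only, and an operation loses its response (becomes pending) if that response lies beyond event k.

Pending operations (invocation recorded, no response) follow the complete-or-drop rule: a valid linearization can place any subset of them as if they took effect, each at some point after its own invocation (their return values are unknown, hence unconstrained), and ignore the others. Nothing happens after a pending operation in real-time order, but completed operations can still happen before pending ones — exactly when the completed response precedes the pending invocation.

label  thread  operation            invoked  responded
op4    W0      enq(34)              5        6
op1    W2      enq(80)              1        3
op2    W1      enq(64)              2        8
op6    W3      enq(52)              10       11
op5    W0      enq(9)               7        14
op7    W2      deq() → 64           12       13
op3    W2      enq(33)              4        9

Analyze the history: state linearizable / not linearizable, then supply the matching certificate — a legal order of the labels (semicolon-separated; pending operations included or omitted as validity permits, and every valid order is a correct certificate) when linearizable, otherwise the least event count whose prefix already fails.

after step 1 (op2 enq(64)): queue <64>
after step 2 (op1 enq(80)): queue <64,80>
after step 3 (op3 enq(33)): queue <64,80,33>
after step 4 (op4 enq(34)): queue <64,80,33,34>
after step 5 (op5 enq(9)): queue <64,80,33,34,9>
after step 6 (op6 enq(52)): queue <64,80,33,34,9,52>
after step 7 (op7 deq() → 64): queue <80,33,34,9,52>

linearizable — witness: op2; op1; op3; op4; op5; op6; op7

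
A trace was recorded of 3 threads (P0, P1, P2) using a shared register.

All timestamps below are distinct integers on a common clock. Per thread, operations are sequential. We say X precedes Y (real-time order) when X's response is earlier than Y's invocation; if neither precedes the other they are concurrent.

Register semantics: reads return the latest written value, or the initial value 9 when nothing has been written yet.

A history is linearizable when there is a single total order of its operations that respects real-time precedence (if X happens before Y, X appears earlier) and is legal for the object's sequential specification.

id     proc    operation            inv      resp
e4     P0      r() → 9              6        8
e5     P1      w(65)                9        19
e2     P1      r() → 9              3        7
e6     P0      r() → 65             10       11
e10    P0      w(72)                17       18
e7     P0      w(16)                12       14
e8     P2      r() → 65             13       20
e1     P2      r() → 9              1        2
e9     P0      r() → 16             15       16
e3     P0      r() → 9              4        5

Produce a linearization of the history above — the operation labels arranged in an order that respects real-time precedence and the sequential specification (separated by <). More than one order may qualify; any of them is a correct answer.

e1 < e2 < e3 < e4 < e5 < e6 < e8 < e7 < e9 < e10

1. e1 r() → 9, leaving value 9
2. e2 r() → 9, leaving value 9
3. e3 r() → 9, leaving value 9
4. e4 r() → 9, leaving value 9
5. e5 w(65), leaving value 65
6. e6 r() → 65, leaving value 65
7. e8 r() → 65, leaving value 65
8. e7 w(16), leaving value 16
9. e9 r() → 16, leaving value 16
10. e10 w(72), leaving value 72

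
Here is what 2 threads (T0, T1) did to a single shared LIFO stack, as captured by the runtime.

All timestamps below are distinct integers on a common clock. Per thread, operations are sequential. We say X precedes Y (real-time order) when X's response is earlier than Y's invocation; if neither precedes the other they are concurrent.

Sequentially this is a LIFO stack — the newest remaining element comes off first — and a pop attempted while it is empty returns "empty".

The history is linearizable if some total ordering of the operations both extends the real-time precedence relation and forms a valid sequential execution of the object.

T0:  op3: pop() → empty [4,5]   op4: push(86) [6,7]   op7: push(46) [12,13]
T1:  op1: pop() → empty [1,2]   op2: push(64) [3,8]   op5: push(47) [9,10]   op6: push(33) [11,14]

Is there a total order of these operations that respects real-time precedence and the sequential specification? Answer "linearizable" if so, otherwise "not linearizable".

witness order: op1, op3, op2, op4, op5, op6, op7
step 1: op1 pop() → empty — stack <>
step 2: op3 pop() → empty — stack <>
step 3: op2 push(64) — stack <64>
step 4: op4 push(86) — stack <64,86>
step 5: op5 push(47) — stack <64,86,47>
step 6: op6 push(33) — stack <64,86,47,33>
step 7: op7 push(46) — stack <64,86,47,33,46>

linearizable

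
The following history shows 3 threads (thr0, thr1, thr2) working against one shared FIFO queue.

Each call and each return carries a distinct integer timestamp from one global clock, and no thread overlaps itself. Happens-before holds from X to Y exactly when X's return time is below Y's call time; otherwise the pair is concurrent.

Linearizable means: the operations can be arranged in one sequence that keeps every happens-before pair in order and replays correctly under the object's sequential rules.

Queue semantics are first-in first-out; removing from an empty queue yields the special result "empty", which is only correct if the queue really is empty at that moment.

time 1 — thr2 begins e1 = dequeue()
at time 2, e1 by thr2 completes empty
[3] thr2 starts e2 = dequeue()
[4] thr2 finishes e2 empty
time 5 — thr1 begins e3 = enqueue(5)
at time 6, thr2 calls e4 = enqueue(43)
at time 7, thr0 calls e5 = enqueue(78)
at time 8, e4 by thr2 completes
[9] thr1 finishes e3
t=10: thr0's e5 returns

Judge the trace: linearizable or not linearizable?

linearizable

a witness: e1, e2, e3, e4, e5
after step 1 (e1 dequeue() → empty): queue <>
after step 2 (e2 dequeue() → empty): queue <>
after step 3 (e3 enqueue(5)): queue <5>
after step 4 (e4 enqueue(43)): queue <5,43>
after step 5 (e5 enqueue(78)): queue <5,43,78>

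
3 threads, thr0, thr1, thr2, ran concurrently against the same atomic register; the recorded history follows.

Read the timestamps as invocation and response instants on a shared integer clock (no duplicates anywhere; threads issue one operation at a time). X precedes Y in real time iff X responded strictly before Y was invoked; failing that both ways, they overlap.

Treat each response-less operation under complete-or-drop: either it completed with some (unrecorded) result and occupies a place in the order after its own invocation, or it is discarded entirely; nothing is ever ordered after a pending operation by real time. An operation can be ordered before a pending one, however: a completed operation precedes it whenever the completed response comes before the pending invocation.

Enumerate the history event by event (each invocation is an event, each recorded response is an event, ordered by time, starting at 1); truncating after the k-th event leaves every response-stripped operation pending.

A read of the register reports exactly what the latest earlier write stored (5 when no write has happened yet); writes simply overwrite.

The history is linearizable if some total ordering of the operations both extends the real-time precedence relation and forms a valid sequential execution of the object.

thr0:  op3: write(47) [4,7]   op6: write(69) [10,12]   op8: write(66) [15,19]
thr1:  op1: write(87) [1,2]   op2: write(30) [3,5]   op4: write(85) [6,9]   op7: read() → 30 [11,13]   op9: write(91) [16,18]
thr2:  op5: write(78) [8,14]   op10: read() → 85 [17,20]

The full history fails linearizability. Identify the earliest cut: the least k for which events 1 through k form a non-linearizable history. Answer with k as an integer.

one valid order for events 1..12 is op1, op2, op3, op4, op5, op6:
after step 1 (op1 write(87)): value 87
after step 2 (op2 write(30)): value 30
after step 3 (op3 write(47)): value 47
after step 4 (op4 write(85)): value 85
after step 5 (op5 write(78) (pending, included)): value 78
after step 6 (op6 write(69)): value 69
at event 13 (op7's time-13 response) nothing linearizes any more
no completion choice of the 1 pending operation (op5) rescues it — every subset was tried
take op1, op2, op3, op4, op6, op7 (pending dropped): step 6 already fails, because op7 read() → 30 cannot occur there
take op1, op2, op3, op4, op7, op6 (pending dropped): step 5 already fails, because op7 read() → 30 cannot occur there

13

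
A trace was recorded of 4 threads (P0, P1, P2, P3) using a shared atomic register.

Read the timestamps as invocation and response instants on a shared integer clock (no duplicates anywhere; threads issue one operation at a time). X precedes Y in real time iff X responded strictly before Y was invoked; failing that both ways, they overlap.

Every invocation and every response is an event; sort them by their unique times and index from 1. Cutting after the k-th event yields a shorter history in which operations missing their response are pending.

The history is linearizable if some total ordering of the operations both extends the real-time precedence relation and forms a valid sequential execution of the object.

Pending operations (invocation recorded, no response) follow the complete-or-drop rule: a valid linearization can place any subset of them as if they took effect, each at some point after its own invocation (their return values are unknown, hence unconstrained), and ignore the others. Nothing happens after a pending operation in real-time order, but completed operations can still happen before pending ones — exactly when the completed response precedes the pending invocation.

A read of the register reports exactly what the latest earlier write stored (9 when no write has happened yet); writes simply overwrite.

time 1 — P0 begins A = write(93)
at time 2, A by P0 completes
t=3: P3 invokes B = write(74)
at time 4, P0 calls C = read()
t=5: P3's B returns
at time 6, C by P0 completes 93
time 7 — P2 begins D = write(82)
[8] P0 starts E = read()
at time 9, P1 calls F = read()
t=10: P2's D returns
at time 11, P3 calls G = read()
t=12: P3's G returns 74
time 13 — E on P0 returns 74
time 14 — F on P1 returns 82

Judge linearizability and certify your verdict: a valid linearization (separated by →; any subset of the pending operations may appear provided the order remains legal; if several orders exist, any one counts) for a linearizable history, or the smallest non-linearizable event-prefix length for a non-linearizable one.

cut after 11 events: linearizable; cut after 12 events (G responds, time 12): not linearizable
every one of the 2 real-time-consistent orders over 5 completed atomic register ops fails the sequential spec
include/drop combinations of the 2 pending operations (E, F) were all tried; none helps
take A, B, C, D, G (pending dropped): step 3 already fails, because C read() → 93 cannot occur there
take A, C, B, D, G (pending dropped): step 5 already fails, because G read() → 74 cannot occur there

not linearizable — minimal violating prefix: 12 events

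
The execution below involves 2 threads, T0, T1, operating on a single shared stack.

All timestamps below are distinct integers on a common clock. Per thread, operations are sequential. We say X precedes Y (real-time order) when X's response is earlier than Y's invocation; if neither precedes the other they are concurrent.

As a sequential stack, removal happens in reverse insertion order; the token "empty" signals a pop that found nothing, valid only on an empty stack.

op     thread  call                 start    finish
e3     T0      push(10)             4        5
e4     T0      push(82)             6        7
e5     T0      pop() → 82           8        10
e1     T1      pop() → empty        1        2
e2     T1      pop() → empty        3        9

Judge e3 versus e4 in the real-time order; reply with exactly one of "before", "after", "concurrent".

e3 spans [4,5], e4 spans [6,7]
resp(e3)=5 < inv(e4)=6

before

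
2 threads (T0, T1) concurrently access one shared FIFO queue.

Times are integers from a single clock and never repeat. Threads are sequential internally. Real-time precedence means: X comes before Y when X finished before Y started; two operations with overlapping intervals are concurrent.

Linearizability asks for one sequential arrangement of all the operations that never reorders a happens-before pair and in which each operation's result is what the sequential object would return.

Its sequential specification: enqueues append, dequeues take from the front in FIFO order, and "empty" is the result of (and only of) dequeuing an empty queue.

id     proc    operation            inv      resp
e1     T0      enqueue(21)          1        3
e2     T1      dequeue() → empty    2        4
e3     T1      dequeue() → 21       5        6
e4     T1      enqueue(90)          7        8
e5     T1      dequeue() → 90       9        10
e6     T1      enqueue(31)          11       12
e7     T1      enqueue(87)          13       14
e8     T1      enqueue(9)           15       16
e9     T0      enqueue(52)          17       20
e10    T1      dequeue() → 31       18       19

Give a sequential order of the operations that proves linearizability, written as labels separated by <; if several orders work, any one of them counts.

after step 1 (e2 dequeue() → empty): queue <>
after step 2 (e1 enqueue(21)): queue <21>
after step 3 (e3 dequeue() → 21): queue <>
after step 4 (e4 enqueue(90)): queue <90>
after step 5 (e5 dequeue() → 90): queue <>
after step 6 (e6 enqueue(31)): queue <31>
after step 7 (e7 enqueue(87)): queue <31,87>
after step 8 (e8 enqueue(9)): queue <31,87,9>
after step 9 (e9 enqueue(52)): queue <31,87,9,52>
after step 10 (e10 dequeue() → 31): queue <87,9,52>

e2 < e1 < e3 < e4 < e5 < e6 < e7 < e8 < e9 < e10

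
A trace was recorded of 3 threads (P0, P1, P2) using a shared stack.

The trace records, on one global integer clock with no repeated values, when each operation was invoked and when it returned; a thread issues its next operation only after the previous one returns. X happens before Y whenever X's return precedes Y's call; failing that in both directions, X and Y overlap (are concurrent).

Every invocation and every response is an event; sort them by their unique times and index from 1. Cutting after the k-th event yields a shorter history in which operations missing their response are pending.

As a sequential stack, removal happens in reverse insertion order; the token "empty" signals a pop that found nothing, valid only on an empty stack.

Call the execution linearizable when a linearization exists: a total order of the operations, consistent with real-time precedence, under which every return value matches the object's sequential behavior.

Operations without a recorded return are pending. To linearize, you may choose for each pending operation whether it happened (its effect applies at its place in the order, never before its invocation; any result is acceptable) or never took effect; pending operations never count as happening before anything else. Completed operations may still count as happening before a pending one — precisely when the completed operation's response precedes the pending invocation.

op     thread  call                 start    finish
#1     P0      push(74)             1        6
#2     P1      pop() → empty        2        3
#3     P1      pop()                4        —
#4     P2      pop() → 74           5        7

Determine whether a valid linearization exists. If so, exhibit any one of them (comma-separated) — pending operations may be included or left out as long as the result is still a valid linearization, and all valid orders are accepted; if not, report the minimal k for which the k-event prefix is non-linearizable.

after step 1 (#2 pop() → empty): stack <>
after step 2 (#1 push(74)): stack <74>
after step 3 (#4 pop() → 74): stack <>

linearizable — witness: #2, #1, #4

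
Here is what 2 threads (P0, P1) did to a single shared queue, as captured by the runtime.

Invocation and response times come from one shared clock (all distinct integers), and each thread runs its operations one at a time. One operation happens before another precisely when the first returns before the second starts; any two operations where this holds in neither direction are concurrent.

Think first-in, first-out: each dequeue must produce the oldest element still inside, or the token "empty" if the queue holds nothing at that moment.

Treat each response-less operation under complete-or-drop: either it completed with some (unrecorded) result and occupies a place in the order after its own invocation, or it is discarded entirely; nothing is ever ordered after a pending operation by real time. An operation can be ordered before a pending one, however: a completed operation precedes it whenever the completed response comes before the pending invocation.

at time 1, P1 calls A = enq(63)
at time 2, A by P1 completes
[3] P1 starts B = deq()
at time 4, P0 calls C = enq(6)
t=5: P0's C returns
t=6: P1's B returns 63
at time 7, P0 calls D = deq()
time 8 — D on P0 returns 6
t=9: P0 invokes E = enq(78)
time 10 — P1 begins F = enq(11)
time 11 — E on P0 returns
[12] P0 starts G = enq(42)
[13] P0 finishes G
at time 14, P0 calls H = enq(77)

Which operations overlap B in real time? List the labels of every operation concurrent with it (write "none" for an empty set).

C

B spans [3,6]; an op avoiding the whole window 3..6 is ordered, any other is concurrent
A [1,2]: before
C [4,5]: concurrent
D [7,8]: after
E [9,11]: after
F [10,…): after
G [12,13]: after
H [14,…): after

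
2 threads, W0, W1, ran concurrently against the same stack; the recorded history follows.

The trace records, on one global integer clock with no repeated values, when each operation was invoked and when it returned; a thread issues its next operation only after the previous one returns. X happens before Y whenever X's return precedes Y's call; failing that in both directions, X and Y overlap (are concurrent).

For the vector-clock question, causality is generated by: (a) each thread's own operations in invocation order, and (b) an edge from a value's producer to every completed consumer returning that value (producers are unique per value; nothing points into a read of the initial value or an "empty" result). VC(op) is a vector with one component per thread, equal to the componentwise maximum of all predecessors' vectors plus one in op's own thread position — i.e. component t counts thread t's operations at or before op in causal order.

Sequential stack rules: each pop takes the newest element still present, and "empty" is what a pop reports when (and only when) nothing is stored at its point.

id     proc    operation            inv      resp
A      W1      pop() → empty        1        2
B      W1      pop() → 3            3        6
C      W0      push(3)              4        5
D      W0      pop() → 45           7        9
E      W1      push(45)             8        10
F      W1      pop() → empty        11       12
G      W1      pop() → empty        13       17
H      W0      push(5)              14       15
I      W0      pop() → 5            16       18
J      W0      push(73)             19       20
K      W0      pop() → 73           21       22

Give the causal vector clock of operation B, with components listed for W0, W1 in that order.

A, invoked 1, has no incoming edges; only W1's bump applies → (0, 1)
C, invoked 4, has no incoming edges; only W0's bump applies → (1, 0)
B, invoked 3, takes VC(A)=(0, 1), VC(C)=(1, 0) under max, adds 1 for W1 → (1, 2)
E, invoked 8, takes VC(B)=(1, 2) under max, adds 1 for W1 → (1, 3)
F, invoked 11, takes VC(E)=(1, 3) under max, adds 1 for W1 → (1, 4)
D, invoked 7, takes VC(C)=(1, 0), VC(E)=(1, 3) under max, adds 1 for W0 → (2, 3)
G, invoked 13, takes VC(F)=(1, 4) under max, adds 1 for W1 → (1, 5)
H, invoked 14, takes VC(D)=(2, 3) under max, adds 1 for W0 → (3, 3)
I, invoked 16, takes VC(H)=(3, 3) under max, adds 1 for W0 → (4, 3)
J, invoked 19, takes VC(I)=(4, 3) under max, adds 1 for W0 → (5, 3)
K, invoked 21, takes VC(J)=(5, 3) under max, adds 1 for W0 → (6, 3)
target: VC(B) = (1, 2)

(1, 2)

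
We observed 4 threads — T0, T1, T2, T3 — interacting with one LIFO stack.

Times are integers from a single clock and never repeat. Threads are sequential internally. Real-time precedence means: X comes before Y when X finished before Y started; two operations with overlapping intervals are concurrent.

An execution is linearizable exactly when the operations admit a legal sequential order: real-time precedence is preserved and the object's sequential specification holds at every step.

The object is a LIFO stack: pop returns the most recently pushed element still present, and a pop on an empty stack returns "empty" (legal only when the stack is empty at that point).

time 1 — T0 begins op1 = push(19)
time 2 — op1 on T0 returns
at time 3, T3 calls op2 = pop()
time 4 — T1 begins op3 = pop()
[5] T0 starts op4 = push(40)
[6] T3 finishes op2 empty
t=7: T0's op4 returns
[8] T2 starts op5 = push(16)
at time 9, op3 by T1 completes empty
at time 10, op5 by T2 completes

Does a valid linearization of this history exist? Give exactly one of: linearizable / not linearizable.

already the first 9 events (up to op3's response at time 9) admit no linearization; the first 8 still do
4 completed operations, 6 real-time-consistent orders — every LIFO stack replay fails
including or dropping the 1 pending operation (op5) in any combination fails
take op1, op2, op3, op4 (pending dropped): step 2 already fails, because op2 pop() → empty cannot occur there
take op1, op2, op4, op3 (pending dropped): step 2 already fails, because op2 pop() → empty cannot occur there

not linearizable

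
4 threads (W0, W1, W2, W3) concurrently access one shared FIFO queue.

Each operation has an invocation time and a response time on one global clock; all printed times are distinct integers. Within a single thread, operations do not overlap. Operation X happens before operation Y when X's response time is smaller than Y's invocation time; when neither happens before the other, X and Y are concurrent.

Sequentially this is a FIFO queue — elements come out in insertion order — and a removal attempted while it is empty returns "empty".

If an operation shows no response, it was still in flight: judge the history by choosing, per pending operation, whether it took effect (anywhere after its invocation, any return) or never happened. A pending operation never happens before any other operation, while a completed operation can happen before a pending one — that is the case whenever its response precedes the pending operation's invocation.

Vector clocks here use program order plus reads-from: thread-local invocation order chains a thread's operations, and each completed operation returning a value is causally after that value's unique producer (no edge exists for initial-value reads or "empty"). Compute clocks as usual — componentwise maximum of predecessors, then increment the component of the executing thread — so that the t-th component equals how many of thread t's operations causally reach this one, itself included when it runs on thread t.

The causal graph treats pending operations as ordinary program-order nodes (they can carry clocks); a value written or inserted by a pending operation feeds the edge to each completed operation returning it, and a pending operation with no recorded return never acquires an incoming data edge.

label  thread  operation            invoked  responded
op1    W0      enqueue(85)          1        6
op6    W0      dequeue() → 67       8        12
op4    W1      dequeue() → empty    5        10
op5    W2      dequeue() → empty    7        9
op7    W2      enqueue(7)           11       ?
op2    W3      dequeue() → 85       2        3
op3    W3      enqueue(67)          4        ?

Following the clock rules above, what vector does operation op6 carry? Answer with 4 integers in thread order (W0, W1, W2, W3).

(2, 0, 0, 2)

no predecessors for op5 (invoked 7): W2 increments from zero → (0, 0, 1, 0)
no predecessors for op4 (invoked 5): W1 increments from zero → (0, 1, 0, 0)
no predecessors for op1 (invoked 1): W0 increments from zero → (1, 0, 0, 0)
VC(op7, invoked at 11): max of VC(op5)=(0, 0, 1, 0), then +1 on thread W2 → (0, 0, 2, 0)
VC(op2, invoked at 2): max of VC(op1)=(1, 0, 0, 0), then +1 on thread W3 → (1, 0, 0, 1)
VC(op3, invoked at 4): max of VC(op2)=(1, 0, 0, 1), then +1 on thread W3 → (1, 0, 0, 2)
VC(op6, invoked at 8): max of VC(op1)=(1, 0, 0, 0), VC(op3)=(1, 0, 0, 2), then +1 on thread W0 → (2, 0, 0, 2)
target: VC(op6) = (2, 0, 0, 2)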